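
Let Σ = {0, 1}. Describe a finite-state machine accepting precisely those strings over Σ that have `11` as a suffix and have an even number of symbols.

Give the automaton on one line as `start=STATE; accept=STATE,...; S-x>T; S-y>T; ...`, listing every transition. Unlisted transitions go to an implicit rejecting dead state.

start=S0; accept=S3; S0-0>S1; S0-1>S2; S1-0>S0; S1-1>S0; S2-0>S0; S2-1>S3; S3-0>S1; S3-1>S2

Run two small machines in parallel and take their product. One (3 states) tracks how much of the suffix `11` has currently been matched; the other (2 states) tracks the input length modulo 2. Each combined state is a pair, one component from each; accept when both components accept. Equivalent product states are then merged.
4 states suffice.
        0   1  
>  S0   S1  S2 
   S1   S0  S0 
   S2   S0  S3 
 * S3   S1  S2 
(> = start, * = accepting)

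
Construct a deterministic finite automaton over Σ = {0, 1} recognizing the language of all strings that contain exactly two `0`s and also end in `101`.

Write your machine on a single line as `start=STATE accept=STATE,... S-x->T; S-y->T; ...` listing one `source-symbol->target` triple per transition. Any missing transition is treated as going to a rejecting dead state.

Build one automaton per condition and run them in lockstep. The first has 4 states tracking the count of `0`s, saturating at 3; the second has 4 states tracking how much of the suffix `101` has currently been matched. A product state is a pair (one from each), accepting exactly when both do.
A 14-state machine:
          0    1  
>  s0     s1   s2 
   s1     s3   s4 
   s2     s5   s2 
   s3     s6   s7 
   s4     s8   s4 
   s5     s3   s9 
   s6     s6  s10 
   s7    s11   s7 
   s8     s6  s12 
   s9     s8   s4 
   s10   s11  s10 
   s11    s6  s13 
 * s12   s11   s7 
   s13   s11  s10 
(> = start, * = accepting)

start=s0; accept=s12; s0-0->s1; s0-1->s2; s1-0->s3; s1-1->s4; s2-0->s5; s2-1->s2; s3-0->s6; s3-1->s7; s4-0->s8; s4-1->s4; s5-0->s3; s5-1->s9; s6-0->s6; s6-1->s10; s7-0->s11; s7-1->s7; s8-0->s6; s8-1->s12; s9-0->s8; s9-1->s4; s10-0->s11; s10-1->s10; s11-0->s6; s11-1->s13; s12-0->s11; s12-1->s7; s13-0->s11; s13-1->s10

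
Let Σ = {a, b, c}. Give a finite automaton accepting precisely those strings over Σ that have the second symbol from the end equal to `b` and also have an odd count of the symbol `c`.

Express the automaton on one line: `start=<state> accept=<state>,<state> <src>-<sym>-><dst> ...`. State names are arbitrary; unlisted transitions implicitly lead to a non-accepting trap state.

Build one automaton per condition and run them in lockstep. One (13 states) tracks the last 2 symbols read; the other (2 states) tracks the count of `c`s modulo 2. Each combined state is a pair, one component from each; accept when both components accept. Equivalent product states are then merged.
With 6 states:
        a   b   c  
>  q0   q0  q1  q2 
   q1   q0  q1  q3 
   q2   q2  q4  q0 
 * q3   q2  q4  q0 
   q4   q3  q5  q0 
 * q5   q3  q5  q0 
(> = start, * = accepting)

start=q0 accept=q3,q5 q0-a->q0 q0-b->q1 q0-c->q2 q1-a->q0 q1-b->q1 q1-c->q3 q2-a->q2 q2-b->q4 q2-c->q0 q3-a->q2 q3-b->q4 q3-c->q0 q4-a->q3 q4-b->q5 q4-c->q0 q5-a->q3 q5-b->q5 q5-c->q0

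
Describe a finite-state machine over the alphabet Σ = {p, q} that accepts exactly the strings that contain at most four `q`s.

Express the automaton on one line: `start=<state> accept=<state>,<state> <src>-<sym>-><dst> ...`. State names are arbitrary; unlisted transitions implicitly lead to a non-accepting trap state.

Only the number of `q`s matters, and only up to 5. Make a chain A → B → C → D → E → F advanced by each `q` (with F absorbing); every other symbol self-loops. The accepting set is {A, B, C, D, E}.
6 states suffice.
       p  q 
>* A   A  B 
 * B   B  C 
 * C   C  D 
 * D   D  E 
 * E   E  F 
   F   F  F 
(> = start, * = accepting)

start=A accept=A,B,C,D,E A-p->A A-q->B B-p->B B-q->C C-p->C C-q->D D-p->D D-q->E E-p->E E-q->F F-p->F F-q->F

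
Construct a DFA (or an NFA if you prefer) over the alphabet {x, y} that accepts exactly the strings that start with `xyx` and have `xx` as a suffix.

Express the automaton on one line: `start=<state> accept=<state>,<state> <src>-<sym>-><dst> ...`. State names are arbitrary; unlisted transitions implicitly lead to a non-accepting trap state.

start=q0 accept=q7 q0-x->q1 q0-y->q2 q1-x->q3 q1-y->q4 q2-x->q5 q2-y->q2 q3-x->q3 q3-y->q2 q4-x->q6 q4-y->q2 q5-x->q3 q5-y->q2 q6-x->q7 q6-y->q8 q7-x->q7 q7-y->q8 q8-x->q6 q8-y->q8

Build one automaton per condition and run them in lockstep. One (5 states) tracks whether the input so far still matches the prefix `xyx`; the other (3 states) tracks how much of the suffix `xx` has currently been matched. Each combined state is a pair, one component from each; accept when both components accept.
9 states suffice.
        x   y  
>  q0   q1  q2 
   q1   q3  q4 
   q2   q5  q2 
   q3   q3  q2 
   q4   q6  q2 
   q5   q3  q2 
   q6   q7  q8 
 * q7   q7  q8 
   q8   q6  q8 
(> = start, * = accepting)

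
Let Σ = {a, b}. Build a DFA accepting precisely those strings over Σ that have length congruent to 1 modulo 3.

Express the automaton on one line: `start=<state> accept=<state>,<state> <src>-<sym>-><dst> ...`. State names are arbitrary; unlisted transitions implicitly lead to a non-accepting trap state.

Only the length mod 3 matters, so use a 3-cycle: from any state, every input symbol moves to the next state, wrapping q2 back to q0. Mark q1 accepting.
With 3 states:
        a   b  
>  q0   q1  q1 
 * q1   q2  q2 
   q2   q0  q0 
(> = start, * = accepting)

start=q0 accept=q1 q0-a->q1 q0-b->q1 q1-a->q2 q1-b->q2 q2-a->q0 q2-b->q0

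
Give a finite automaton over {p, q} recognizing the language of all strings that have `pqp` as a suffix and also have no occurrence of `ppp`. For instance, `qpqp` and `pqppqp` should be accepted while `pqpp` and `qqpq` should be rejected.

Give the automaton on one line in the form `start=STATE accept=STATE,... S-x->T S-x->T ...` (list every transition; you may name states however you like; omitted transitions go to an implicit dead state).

start=S0 accept=S5 S0-p->S1 S0-q->S0 S1-p->S2 S1-q->S3 S2-p->S4 S2-q->S3 S3-p->S5 S3-q->S0 S4-p->S4 S4-q->S6 S5-p->S2 S5-q->S3 S6-p->S7 S6-q->S8 S7-p->S4 S7-q->S6 S8-p->S4 S8-q->S8

Build one automaton per condition and run them in lockstep. One (4 states) tracks how much of the suffix `pqp` has currently been matched; the other (4 states) tracks partial matches of the forbidden pattern `ppp`. Each combined state is a pair, one component from each; accept when both components accept.
        p   q  
>  S0   S1  S0 
   S1   S2  S3 
   S2   S4  S3 
   S3   S5  S0 
   S4   S4  S6 
 * S5   S2  S3 
   S6   S7  S8 
   S7   S4  S6 
   S8   S4  S8 
(> = start, * = accepting)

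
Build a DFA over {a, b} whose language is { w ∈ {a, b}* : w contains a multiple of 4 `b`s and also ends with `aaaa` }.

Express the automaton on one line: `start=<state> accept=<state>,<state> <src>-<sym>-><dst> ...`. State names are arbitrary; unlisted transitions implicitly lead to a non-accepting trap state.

Handle the two conditions separately and then intersect. One (4 states) tracks the count of `b`s modulo 4; the other (5 states) tracks how much of the suffix `aaaa` has currently been matched. Each combined state is a pair, one component from each; accept when both components accept. Equivalent product states are then merged.
An 8-state machine:
        a   b  
>  s0   s1  s2 
   s1   s3  s2 
   s2   s2  s4 
   s3   s5  s2 
   s4   s4  s6 
   s5   s7  s2 
   s6   s6  s0 
 * s7   s7  s2 
(> = start, * = accepting)

start=s0 accept=s7 s0-a->s1 s0-b->s2 s1-a->s3 s1-b->s2 s2-a->s2 s2-b->s4 s3-a->s5 s3-b->s2 s4-a->s4 s4-b->s6 s5-a->s7 s5-b->s2 s6-a->s6 s6-b->s0 s7-a->s7 s7-b->s2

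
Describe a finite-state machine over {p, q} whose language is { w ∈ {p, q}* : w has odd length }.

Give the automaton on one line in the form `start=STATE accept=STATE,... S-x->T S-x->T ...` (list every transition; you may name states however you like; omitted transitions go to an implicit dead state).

start=A accept=B A-p->B A-q->B B-p->A B-q->A

Only the length mod 2 matters, so use a 2-cycle: from any state, every input symbol moves to the next state, wrapping B back to A. Mark B accepting.
A 2-state machine:
       p  q 
>  A   B  B 
 * B   A  A 
(> = start, * = accepting)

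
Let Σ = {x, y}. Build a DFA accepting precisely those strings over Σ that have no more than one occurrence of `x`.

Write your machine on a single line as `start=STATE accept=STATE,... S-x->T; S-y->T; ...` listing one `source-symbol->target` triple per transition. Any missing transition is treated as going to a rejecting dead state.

Count `x`s, saturating at 2: state A means no `x` yet, B means one `x` seen, C means more than one. Each `x` increments (capped at C); other symbols loop. Accept from {A, B}.
A 3-state machine:
       x  y 
>* A   B  A 
 * B   C  B 
   C   C  C 
(> = start, * = accepting)

start=A; accept=A,B; A-x->B; A-y->A; B-x->C; B-y->B; C-x->C; C-y->C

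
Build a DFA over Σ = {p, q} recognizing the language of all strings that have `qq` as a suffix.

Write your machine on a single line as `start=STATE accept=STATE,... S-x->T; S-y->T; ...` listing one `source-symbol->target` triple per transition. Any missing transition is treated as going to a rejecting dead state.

start=S0; accept=S2; S0-p->S0; S0-q->S1; S1-p->S0; S1-q->S2; S2-p->S0; S2-q->S2

Let each state record the length of the longest suffix of the input read so far that is also a prefix of `qq`. S1 means the last symbol is `q`; S2 means the last 2 symbols are `qq`. Accept only at S2, where the string currently ends in `qq`.
        p   q  
>  S0   S0  S1 
   S1   S0  S2 
 * S2   S0  S2 
(> = start, * = accepting)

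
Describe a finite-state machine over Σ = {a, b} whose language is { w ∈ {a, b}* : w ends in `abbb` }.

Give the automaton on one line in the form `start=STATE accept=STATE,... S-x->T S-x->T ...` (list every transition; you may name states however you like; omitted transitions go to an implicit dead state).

Remember how much of `abbb` the current input suffix matches. State S0 means no match yet; S1 means the last symbol is `a`; S2 means the last 2 symbols are `ab`; S3 means the last 3 symbols are `abb`; S4 means the last 4 symbols are `abbb`. Only S4 accepts. On a mismatch, fall back to the longest proper suffix that is still a prefix of `abbb`.
5 states suffice.
        a   b  
>  S0   S1  S0 
   S1   S1  S2 
   S2   S1  S3 
   S3   S1  S4 
 * S4   S1  S0 
(> = start, * = accepting)

start=S0 accept=S4 S0-a->S1 S0-b->S0 S1-a->S1 S1-b->S2 S2-a->S1 S2-b->S3 S3-a->S1 S3-b->S4 S4-a->S1 S4-b->S0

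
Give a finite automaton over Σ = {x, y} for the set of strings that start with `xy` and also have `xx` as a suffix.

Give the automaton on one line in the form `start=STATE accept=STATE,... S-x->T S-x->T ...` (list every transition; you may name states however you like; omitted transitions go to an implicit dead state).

Handle the two conditions separately and then intersect. The first has 4 states tracking whether the input so far still matches the prefix `xy`; the second has 3 states tracking how much of the suffix `xx` has currently been matched. A product state is a pair (one from each), accepting exactly when both do. After merging equivalent states the machine shrinks.
With 6 states:
        x   y  
>  S0   S1  S2 
   S1   S2  S3 
   S2   S2  S2 
   S3   S4  S3 
   S4   S5  S3 
 * S5   S5  S3 
(> = start, * = accepting)

start=S0 accept=S5 S0-x->S1 S0-y->S2 S1-x->S2 S1-y->S3 S2-x->S2 S2-y->S2 S3-x->S4 S3-y->S3 S4-x->S5 S4-y->S3 S5-x->S5 S5-y->S3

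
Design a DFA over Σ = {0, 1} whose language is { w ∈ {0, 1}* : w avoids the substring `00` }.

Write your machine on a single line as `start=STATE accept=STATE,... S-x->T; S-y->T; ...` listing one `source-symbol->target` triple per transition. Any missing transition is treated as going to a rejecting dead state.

start=q0; accept=q0,q1; q0-0->q1; q0-1->q0; q1-0->q2; q1-1->q0; q2-0->q2; q2-1->q2

This is the complement of 'contains `00`'. Use the same substring-matching states — q0 through q2 holding how much of `00` has just been matched — but flip the accepting set: everything except the trap q2 accepts.
A 3-state machine:
        0   1  
>* q0   q1  q0 
 * q1   q2  q0 
   q2   q2  q2 
(> = start, * = accepting)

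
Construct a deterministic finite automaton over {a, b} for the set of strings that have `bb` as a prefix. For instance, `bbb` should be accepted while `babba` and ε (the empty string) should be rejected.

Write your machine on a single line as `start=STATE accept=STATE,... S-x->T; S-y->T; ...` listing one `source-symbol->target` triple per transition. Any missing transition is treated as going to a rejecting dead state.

start=q0; accept=q2; q0-a->q3; q0-b->q1; q1-a->q3; q1-b->q2; q2-a->q2; q2-b->q2; q3-a->q3; q3-b->q3

Walk along `bb` while the input agrees: from q0 take `b` to q1, and so on. Any deviation drops to the rejecting sink q3. Once q2 is reached the prefix is confirmed and every continuation is accepted.
4 states suffice.
        a   b  
>  q0   q3  q1 
   q1   q3  q2 
 * q2   q2  q2 
   q3   q3  q3 
(> = start, * = accepting)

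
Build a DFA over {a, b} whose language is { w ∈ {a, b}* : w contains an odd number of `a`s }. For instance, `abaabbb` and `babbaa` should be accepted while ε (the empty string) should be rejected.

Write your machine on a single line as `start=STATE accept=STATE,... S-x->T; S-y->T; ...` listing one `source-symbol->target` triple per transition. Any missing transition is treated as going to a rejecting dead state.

start=q0; accept=q1; q0-a->q1; q0-b->q0; q1-a->q0; q1-b->q1

The only thing that matters is how many `a`s have appeared, reduced mod 2. Use one state per residue: q0 for 0, …, q1 for 1. Reading `a` moves to the next residue; anything else stays put. q1 is accepting.
        a   b  
>  q0   q1  q0 
 * q1   q0  q1 
(> = start, * = accepting)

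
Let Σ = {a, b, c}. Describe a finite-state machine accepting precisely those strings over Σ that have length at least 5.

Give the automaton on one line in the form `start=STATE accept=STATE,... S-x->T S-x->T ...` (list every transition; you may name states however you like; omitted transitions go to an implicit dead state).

start=q0 accept=q5,q6 q0-a->q1 q0-b->q1 q0-c->q1 q1-a->q2 q1-b->q2 q1-c->q2 q2-a->q3 q2-b->q3 q2-c->q3 q3-a->q4 q3-b->q4 q3-c->q4 q4-a->q5 q4-b->q5 q4-c->q5 q5-a->q6 q5-b->q6 q5-c->q6 q6-a->q6 q6-b->q6 q6-c->q6

We only need to distinguish lengths 0, 1, …, 5, and '>5'. Chain q0 → q1 → q2 → q3 → q4 → q5 → q6 on every symbol, with q6 looping. Accepting states: {q5, q6}.
        a   b   c  
>  q0   q1  q1  q1 
   q1   q2  q2  q2 
   q2   q3  q3  q3 
   q3   q4  q4  q4 
   q4   q5  q5  q5 
 * q5   q6  q6  q6 
 * q6   q6  q6  q6 
(> = start, * = accepting)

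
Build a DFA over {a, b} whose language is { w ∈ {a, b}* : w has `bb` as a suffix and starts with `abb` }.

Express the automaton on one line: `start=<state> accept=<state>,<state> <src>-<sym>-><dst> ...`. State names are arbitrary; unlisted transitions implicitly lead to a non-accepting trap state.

start=q0 accept=q4 q0-a->q1 q0-b->q2 q1-a->q2 q1-b->q3 q2-a->q2 q2-b->q2 q3-a->q2 q3-b->q4 q4-a->q5 q4-b->q4 q5-a->q5 q5-b->q6 q6-a->q5 q6-b->q4

Handle the two conditions separately and then intersect. The first has 3 states tracking how much of the suffix `bb` has currently been matched; the second has 5 states tracking whether the input so far still matches the prefix `abb`. A product state is a pair (one from each), accepting exactly when both do. Equivalent product states are then merged.
With 7 states:
        a   b  
>  q0   q1  q2 
   q1   q2  q3 
   q2   q2  q2 
   q3   q2  q4 
 * q4   q5  q4 
   q5   q5  q6 
   q6   q5  q4 
(> = start, * = accepting)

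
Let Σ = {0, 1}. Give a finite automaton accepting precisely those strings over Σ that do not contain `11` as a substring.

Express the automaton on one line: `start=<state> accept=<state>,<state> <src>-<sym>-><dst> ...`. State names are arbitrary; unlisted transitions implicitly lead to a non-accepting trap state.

start=q0 accept=q0,q1 q0-0->q0 q0-1->q1 q1-0->q0 q1-1->q2 q2-0->q2 q2-1->q2

This is the complement of 'contains `11`'. Use the same substring-matching states — q0 through q2 holding how much of `11` has just been matched — but flip the accepting set: everything except the trap q2 accepts.
3 states suffice.
        0   1  
>* q0   q0  q1 
 * q1   q0  q2 
   q2   q2  q2 
(> = start, * = accepting)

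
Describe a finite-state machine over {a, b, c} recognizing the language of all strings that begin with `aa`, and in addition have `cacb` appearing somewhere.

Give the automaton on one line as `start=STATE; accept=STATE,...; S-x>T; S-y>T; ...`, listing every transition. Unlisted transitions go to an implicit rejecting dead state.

start=S0; accept=S7; S0-a>S1; S0-b>S2; S0-c>S2; S1-a>S3; S1-b>S2; S1-c>S2; S2-a>S2; S2-b>S2; S2-c>S2; S3-a>S3; S3-b>S3; S3-c>S4; S4-a>S5; S4-b>S3; S4-c>S4; S5-a>S3; S5-b>S3; S5-c>S6; S6-a>S5; S6-b>S7; S6-c>S4; S7-a>S7; S7-b>S7; S7-c>S7

Run two small machines in parallel and take their product. One (4 states) tracks whether the input so far still matches the prefix `aa`; the other (5 states) tracks whether and how much of `cacb` has been seen. Each combined state is a pair, one component from each; accept when both components accept. Equivalent product states are then merged.
An 8-state machine:
        a   b   c  
>  S0   S1  S2  S2 
   S1   S3  S2  S2 
   S2   S2  S2  S2 
   S3   S3  S3  S4 
   S4   S5  S3  S4 
   S5   S3  S3  S6 
   S6   S5  S7  S4 
 * S7   S7  S7  S7 
(> = start, * = accepting)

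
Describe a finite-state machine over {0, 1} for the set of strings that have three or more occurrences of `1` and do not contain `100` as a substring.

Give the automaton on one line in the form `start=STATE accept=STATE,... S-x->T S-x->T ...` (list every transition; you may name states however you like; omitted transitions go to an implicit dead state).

start=s0 accept=s6,s7 s0-0->s0 s0-1->s1 s1-0->s2 s1-1->s3 s2-0->s4 s2-1->s3 s3-0->s5 s3-1->s6 s4-0->s4 s4-1->s4 s5-0->s4 s5-1->s6 s6-0->s7 s6-1->s6 s7-0->s4 s7-1->s6

Build one automaton per condition and run them in lockstep. One (5 states) tracks the count of `1`s, saturating at 4; the other (4 states) tracks partial matches of the forbidden pattern `100`. Each combined state is a pair, one component from each; accept when both components accept. Equivalent product states are then merged.
An 8-state machine:
        0   1  
>  s0   s0  s1 
   s1   s2  s3 
   s2   s4  s3 
   s3   s5  s6 
   s4   s4  s4 
   s5   s4  s6 
 * s6   s7  s6 
 * s7   s4  s6 
(> = start, * = accepting)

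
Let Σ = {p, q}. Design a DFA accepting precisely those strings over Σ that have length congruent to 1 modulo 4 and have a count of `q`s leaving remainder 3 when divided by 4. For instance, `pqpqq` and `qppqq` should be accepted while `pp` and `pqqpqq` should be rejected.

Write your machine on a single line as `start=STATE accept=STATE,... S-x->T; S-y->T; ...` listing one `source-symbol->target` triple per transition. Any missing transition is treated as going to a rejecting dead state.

start=s0; accept=s14; s0-p->s1; s0-q->s2; s1-p->s3; s1-q->s4; s2-p->s4; s2-q->s5; s3-p->s6; s3-q->s7; s4-p->s7; s4-q->s8; s5-p->s8; s5-q->s9; s6-p->s0; s6-q->s10; s7-p->s10; s7-q->s11; s8-p->s11; s8-q->s12; s9-p->s12; s9-q->s0; s10-p->s2; s10-q->s13; s11-p->s13; s11-q->s14; s12-p->s14; s12-q->s1; s13-p->s5; s13-q->s15; s14-p->s15; s14-q->s3; s15-p->s9; s15-q->s6

Handle the two conditions separately and then intersect. The first has 4 states tracking the input length modulo 4; the second has 4 states tracking the count of `q`s modulo 4. A product state is a pair (one from each), accepting exactly when both do.
With 16 states:
          p    q  
>  s0     s1   s2 
   s1     s3   s4 
   s2     s4   s5 
   s3     s6   s7 
   s4     s7   s8 
   s5     s8   s9 
   s6     s0  s10 
   s7    s10  s11 
   s8    s11  s12 
   s9    s12   s0 
   s10    s2  s13 
   s11   s13  s14 
   s12   s14   s1 
   s13    s5  s15 
 * s14   s15   s3 
   s15    s9   s6 
(> = start, * = accepting)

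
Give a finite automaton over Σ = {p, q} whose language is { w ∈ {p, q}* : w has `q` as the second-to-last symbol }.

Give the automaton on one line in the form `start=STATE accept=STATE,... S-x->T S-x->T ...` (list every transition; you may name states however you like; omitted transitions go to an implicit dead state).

A DFA must remember the last 2 symbols (since which symbol is second-to-last isn't known until the input ends). Use one state per possible window of the last ≤2 symbols; accept from those whose window starts with `q`.
7 states suffice.
       p  q 
>  A   B  C 
   B   D  E 
   C   F  G 
   D   D  E 
   E   F  G 
 * F   D  E 
 * G   F  G 
(> = start, * = accepting)

start=A accept=F,G A-p->B A-q->C B-p->D B-q->E C-p->F C-q->G D-p->D D-q->E E-p->F E-q->G F-p->D F-q->E G-p->F G-q->G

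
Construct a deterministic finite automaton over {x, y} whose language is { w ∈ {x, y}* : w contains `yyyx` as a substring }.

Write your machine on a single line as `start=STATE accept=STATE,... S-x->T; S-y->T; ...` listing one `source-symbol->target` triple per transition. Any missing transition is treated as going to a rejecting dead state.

start=S0; accept=S4; S0-x->S0; S0-y->S1; S1-x->S0; S1-y->S2; S2-x->S0; S2-y->S3; S3-x->S4; S3-y->S3; S4-x->S4; S4-y->S4

Track how much of `yyyx` has been matched so far: state S0 is no progress, S4 is the absorbing accept state reached once `yyyx` has occurred. Intermediate states record partial matches; on a mismatch, fall back to the longest reusable overlap.
        x   y  
>  S0   S0  S1 
   S1   S0  S2 
   S2   S0  S3 
   S3   S4  S3 
 * S4   S4  S4 
(> = start, * = accepting)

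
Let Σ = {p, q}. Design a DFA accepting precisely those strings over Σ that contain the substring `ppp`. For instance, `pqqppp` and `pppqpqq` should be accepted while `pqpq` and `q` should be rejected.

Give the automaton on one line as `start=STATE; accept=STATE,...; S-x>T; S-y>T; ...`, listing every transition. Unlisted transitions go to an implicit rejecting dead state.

start=S0; accept=S3; S0-p>S1; S0-q>S0; S1-p>S2; S1-q>S0; S2-p>S3; S2-q>S0; S3-p>S3; S3-q>S3

States S0..S2 record the length of the longest prefix of `ppp` that matches the current input suffix. Reaching S3 means `ppp` has been seen, and we stay there forever. Accept from S3.
A 4-state machine:
        p   q  
>  S0   S1  S0 
   S1   S2  S0 
   S2   S3  S0 
 * S3   S3  S3 
(> = start, * = accepting)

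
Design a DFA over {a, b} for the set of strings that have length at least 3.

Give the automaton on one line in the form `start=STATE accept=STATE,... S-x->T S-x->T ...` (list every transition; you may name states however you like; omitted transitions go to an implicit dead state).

We only need to distinguish lengths 0, 1, …, 3, and '>3'. Chain q0 → q1 → q2 → q3 → q4 on every symbol, with q4 looping. Accepting states: {q3, q4}.
A 5-state machine:
        a   b  
>  q0   q1  q1 
   q1   q2  q2 
   q2   q3  q3 
 * q3   q4  q4 
 * q4   q4  q4 
(> = start, * = accepting)

start=q0 accept=q3,q4 q0-a->q1 q0-b->q1 q1-a->q2 q1-b->q2 q2-a->q3 q2-b->q3 q3-a->q4 q3-b->q4 q4-a->q4 q4-b->q4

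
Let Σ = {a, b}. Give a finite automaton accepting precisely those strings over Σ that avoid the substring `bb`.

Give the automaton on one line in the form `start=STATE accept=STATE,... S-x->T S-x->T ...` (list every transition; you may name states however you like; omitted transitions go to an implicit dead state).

This is the complement of 'contains `bb`'. Use the same substring-matching states — S0 through S2 holding how much of `bb` has just been matched — but flip the accepting set: everything except the trap S2 accepts.
        a   b  
>* S0   S0  S1 
 * S1   S0  S2 
   S2   S2  S2 
(> = start, * = accepting)

start=S0 accept=S0,S1 S0-a->S0 S0-b->S1 S1-a->S0 S1-b->S2 S2-a->S2 S2-b->S2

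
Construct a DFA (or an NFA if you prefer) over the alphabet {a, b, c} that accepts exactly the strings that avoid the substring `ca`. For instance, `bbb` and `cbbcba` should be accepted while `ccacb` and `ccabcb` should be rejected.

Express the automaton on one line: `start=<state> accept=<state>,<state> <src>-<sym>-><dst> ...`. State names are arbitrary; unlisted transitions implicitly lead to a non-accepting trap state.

Track partial matches of the forbidden pattern `ca`. State s2 is a dead state reached once `ca` has occurred; every other state accepts. s0 means no part of `ca` is currently matched.
3 states suffice.
        a   b   c  
>* s0   s0  s0  s1 
 * s1   s2  s0  s1 
   s2   s2  s2  s2 
(> = start, * = accepting)

start=s0 accept=s0,s1 s0-a->s0 s0-b->s0 s0-c->s1 s1-a->s2 s1-b->s0 s1-c->s1 s2-a->s2 s2-b->s2 s2-c->s2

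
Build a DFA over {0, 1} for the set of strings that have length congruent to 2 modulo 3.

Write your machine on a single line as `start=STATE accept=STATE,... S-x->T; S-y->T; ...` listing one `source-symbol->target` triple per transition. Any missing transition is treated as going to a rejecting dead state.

Count input length modulo 3: every symbol advances one step around the cycle q0 → q1 → q2 → q0. Accept at q2.
3 states suffice.
        0   1  
>  q0   q1  q1 
   q1   q2  q2 
 * q2   q0  q0 
(> = start, * = accepting)

start=q0; accept=q2; q0-0->q1; q0-1->q1; q1-0->q2; q1-1->q2; q2-0->q0; q2-1->q0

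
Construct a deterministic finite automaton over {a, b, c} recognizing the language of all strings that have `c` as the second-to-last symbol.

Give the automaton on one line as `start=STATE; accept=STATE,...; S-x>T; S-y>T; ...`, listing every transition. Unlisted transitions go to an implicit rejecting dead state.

start=q0; accept=q10,q11,q12; q0-a>q1; q0-b>q2; q0-c>q3; q1-a>q4; q1-b>q5; q1-c>q6; q2-a>q7; q2-b>q8; q2-c>q9; q3-a>q10; q3-b>q11; q3-c>q12; q4-a>q4; q4-b>q5; q4-c>q6; q5-a>q7; q5-b>q8; q5-c>q9; q6-a>q10; q6-b>q11; q6-c>q12; q7-a>q4; q7-b>q5; q7-c>q6; q8-a>q7; q8-b>q8; q8-c>q9; q9-a>q10; q9-b>q11; q9-c>q12; q10-a>q4; q10-b>q5; q10-c>q6; q11-a>q7; q11-b>q8; q11-c>q9; q12-a>q10; q12-b>q11; q12-c>q12

A DFA must remember the last 2 symbols (since which symbol is second-to-last isn't known until the input ends). Use one state per possible window of the last ≤2 symbols; accept from those whose window starts with `c`.
          a    b    c  
>  q0     q1   q2   q3 
   q1     q4   q5   q6 
   q2     q7   q8   q9 
   q3    q10  q11  q12 
   q4     q4   q5   q6 
   q5     q7   q8   q9 
   q6    q10  q11  q12 
   q7     q4   q5   q6 
   q8     q7   q8   q9 
   q9    q10  q11  q12 
 * q10    q4   q5   q6 
 * q11    q7   q8   q9 
 * q12   q10  q11  q12 
(> = start, * = accepting)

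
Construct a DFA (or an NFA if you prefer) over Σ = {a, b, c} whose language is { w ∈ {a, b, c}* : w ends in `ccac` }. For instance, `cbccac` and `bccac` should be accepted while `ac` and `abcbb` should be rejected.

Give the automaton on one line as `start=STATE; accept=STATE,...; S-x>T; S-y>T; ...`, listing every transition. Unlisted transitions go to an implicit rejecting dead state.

Let each state record the length of the longest suffix of the input read so far that is also a prefix of `ccac`. S1 means the last symbol is `c`; S2 means the last 2 symbols are `cc`; S3 means the last 3 symbols are `cca`; S4 means the last 4 symbols are `ccac`. Accept only at S4, where the string currently ends in `ccac`.
5 states suffice.
        a   b   c  
>  S0   S0  S0  S1 
   S1   S0  S0  S2 
   S2   S3  S0  S2 
   S3   S0  S0  S4 
 * S4   S0  S0  S2 
(> = start, * = accepting)

start=S0; accept=S4; S0-a>S0; S0-b>S0; S0-c>S1; S1-a>S0; S1-b>S0; S1-c>S2; S2-a>S3; S2-b>S0; S2-c>S2; S3-a>S0; S3-b>S0; S3-c>S4; S4-a>S0; S4-b>S0; S4-c>S2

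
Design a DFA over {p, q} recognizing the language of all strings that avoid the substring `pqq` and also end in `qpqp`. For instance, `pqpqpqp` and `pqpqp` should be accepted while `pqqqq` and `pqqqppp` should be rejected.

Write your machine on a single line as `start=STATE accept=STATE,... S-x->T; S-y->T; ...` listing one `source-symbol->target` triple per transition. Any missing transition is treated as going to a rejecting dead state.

start=A; accept=I; A-p->B; A-q->C; B-p->B; B-q->D; C-p->E; C-q->C; D-p->E; D-q->F; E-p->B; E-q->G; F-p->H; F-q->F; G-p->I; G-q->F; H-p->J; H-q->K; I-p->B; I-q->G; J-p->J; J-q->F; K-p->L; K-q->F; L-p->J; L-q->K

Run two small machines in parallel and take their product. The first has 4 states tracking partial matches of the forbidden pattern `pqq`; the second has 5 states tracking how much of the suffix `qpqp` has currently been matched. A product state is a pair (one from each), accepting exactly when both do.
A 12-state machine:
       p  q 
>  A   B  C 
   B   B  D 
   C   E  C 
   D   E  F 
   E   B  G 
   F   H  F 
   G   I  F 
   H   J  K 
 * I   B  G 
   J   J  F 
   K   L  F 
   L   J  K 
(> = start, * = accepting)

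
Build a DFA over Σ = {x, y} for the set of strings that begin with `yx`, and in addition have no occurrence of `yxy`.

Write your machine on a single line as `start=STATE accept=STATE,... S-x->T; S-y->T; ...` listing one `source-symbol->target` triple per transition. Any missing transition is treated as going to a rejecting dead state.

start=S0; accept=S3,S4,S5; S0-x->S1; S0-y->S2; S1-x->S1; S1-y->S1; S2-x->S3; S2-y->S1; S3-x->S4; S3-y->S1; S4-x->S4; S4-y->S5; S5-x->S3; S5-y->S5

Build one automaton per condition and run them in lockstep. The first has 4 states tracking whether the input so far still matches the prefix `yx`; the second has 4 states tracking partial matches of the forbidden pattern `yxy`. A product state is a pair (one from each), accepting exactly when both do. Minimizing collapses redundant product states.
A 6-state machine:
        x   y  
>  S0   S1  S2 
   S1   S1  S1 
   S2   S3  S1 
 * S3   S4  S1 
 * S4   S4  S5 
 * S5   S3  S5 
(> = start, * = accepting)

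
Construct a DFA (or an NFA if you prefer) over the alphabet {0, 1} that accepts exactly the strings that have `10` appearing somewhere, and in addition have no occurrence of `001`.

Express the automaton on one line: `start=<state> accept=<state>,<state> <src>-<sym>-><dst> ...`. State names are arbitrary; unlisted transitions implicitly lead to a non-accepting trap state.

Handle the two conditions separately and then intersect. One (3 states) tracks whether and how much of `10` has been seen; the other (4 states) tracks partial matches of the forbidden pattern `001`. Each combined state is a pair, one component from each; accept when both components accept.
A 9-state machine:
        0   1  
>  s0   s1  s2 
   s1   s3  s2 
   s2   s4  s2 
   s3   s3  s5 
 * s4   s6  s7 
   s5   s8  s5 
 * s6   s6  s8 
 * s7   s4  s7 
   s8   s8  s8 
(> = start, * = accepting)

start=s0 accept=s4,s6,s7 s0-0->s1 s0-1->s2 s1-0->s3 s1-1->s2 s2-0->s4 s2-1->s2 s3-0->s3 s3-1->s5 s4-0->s6 s4-1->s7 s5-0->s8 s5-1->s5 s6-0->s6 s6-1->s8 s7-0->s4 s7-1->s7 s8-0->s8 s8-1->s8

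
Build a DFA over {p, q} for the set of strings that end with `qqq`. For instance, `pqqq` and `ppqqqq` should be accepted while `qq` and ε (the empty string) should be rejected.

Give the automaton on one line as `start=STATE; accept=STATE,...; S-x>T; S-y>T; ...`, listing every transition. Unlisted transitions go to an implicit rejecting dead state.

start=A; accept=D; A-p>A; A-q>B; B-p>A; B-q>C; C-p>A; C-q>D; D-p>A; D-q>D

Remember how much of `qqq` the current input suffix matches. State A means no match yet; B means the last symbol is `q`; C means the last 2 symbols are `qq`; D means the last 3 symbols are `qqq`. Only D accepts. On a mismatch, fall back to the longest proper suffix that is still a prefix of `qqq`.
       p  q 
>  A   A  B 
   B   A  C 
   C   A  D 
 * D   A  D 
(> = start, * = accepting)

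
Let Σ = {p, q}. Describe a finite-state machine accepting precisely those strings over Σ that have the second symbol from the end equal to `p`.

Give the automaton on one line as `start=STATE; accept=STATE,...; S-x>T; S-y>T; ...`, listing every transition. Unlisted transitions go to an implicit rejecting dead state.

start=s0; accept=s3,s4; s0-p>s1; s0-q>s2; s1-p>s3; s1-q>s4; s2-p>s5; s2-q>s6; s3-p>s3; s3-q>s4; s4-p>s5; s4-q>s6; s5-p>s3; s5-q>s4; s6-p>s5; s6-q>s6

A DFA must remember the last 2 symbols (since which symbol is second-to-last isn't known until the input ends). Use one state per possible window of the last ≤2 symbols; accept from those whose window starts with `p`.
7 states suffice.
        p   q  
>  s0   s1  s2 
   s1   s3  s4 
   s2   s5  s6 
 * s3   s3  s4 
 * s4   s5  s6 
   s5   s3  s4 
   s6   s5  s6 
(> = start, * = accepting)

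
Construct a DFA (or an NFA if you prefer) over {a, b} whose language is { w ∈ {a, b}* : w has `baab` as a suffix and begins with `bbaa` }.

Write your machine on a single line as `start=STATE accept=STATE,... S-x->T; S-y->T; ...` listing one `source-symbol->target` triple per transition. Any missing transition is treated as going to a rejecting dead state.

Run two small machines in parallel and take their product. One (5 states) tracks how much of the suffix `baab` has currently been matched; the other (6 states) tracks whether the input so far still matches the prefix `bbaa`. Each combined state is a pair, one component from each; accept when both components accept. After merging equivalent states the machine shrinks.
10 states suffice.
        a   b  
>  s0   s1  s2 
   s1   s1  s1 
   s2   s1  s3 
   s3   s4  s1 
   s4   s5  s1 
   s5   s6  s7 
   s6   s6  s8 
 * s7   s9  s8 
   s8   s9  s8 
   s9   s5  s8 
(> = start, * = accepting)

start=s0; accept=s7; s0-a->s1; s0-b->s2; s1-a->s1; s1-b->s1; s2-a->s1; s2-b->s3; s3-a->s4; s3-b->s1; s4-a->s5; s4-b->s1; s5-a->s6; s5-b->s7; s6-a->s6; s6-b->s8; s7-a->s9; s7-b->s8; s8-a->s9; s8-b->s8; s9-a->s5; s9-b->s8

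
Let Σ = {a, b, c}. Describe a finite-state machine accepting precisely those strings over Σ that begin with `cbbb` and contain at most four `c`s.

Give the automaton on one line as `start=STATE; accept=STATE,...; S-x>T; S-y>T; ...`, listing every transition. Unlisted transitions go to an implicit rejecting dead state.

start=S0; accept=S8,S10,S12,S13; S0-a>S1; S0-b>S1; S0-c>S2; S1-a>S1; S1-b>S1; S1-c>S3; S2-a>S3; S2-b>S4; S2-c>S5; S3-a>S3; S3-b>S3; S3-c>S5; S4-a>S3; S4-b>S6; S4-c>S5; S5-a>S5; S5-b>S5; S5-c>S7; S6-a>S3; S6-b>S8; S6-c>S5; S7-a>S7; S7-b>S7; S7-c>S9; S8-a>S8; S8-b>S8; S8-c>S10; S9-a>S9; S9-b>S9; S9-c>S11; S10-a>S10; S10-b>S10; S10-c>S12; S11-a>S11; S11-b>S11; S11-c>S11; S12-a>S12; S12-b>S12; S12-c>S13; S13-a>S13; S13-b>S13; S13-c>S14; S14-a>S14; S14-b>S14; S14-c>S14

Build one automaton per condition and run them in lockstep. The first has 6 states tracking whether the input so far still matches the prefix `cbbb`; the second has 6 states tracking the count of `c`s, saturating at 5. A product state is a pair (one from each), accepting exactly when both do.
15 states suffice.
          a    b    c  
>  S0     S1   S1   S2 
   S1     S1   S1   S3 
   S2     S3   S4   S5 
   S3     S3   S3   S5 
   S4     S3   S6   S5 
   S5     S5   S5   S7 
   S6     S3   S8   S5 
   S7     S7   S7   S9 
 * S8     S8   S8  S10 
   S9     S9   S9  S11 
 * S10   S10  S10  S12 
   S11   S11  S11  S11 
 * S12   S12  S12  S13 
 * S13   S13  S13  S14 
   S14   S14  S14  S14 
(> = start, * = accepting)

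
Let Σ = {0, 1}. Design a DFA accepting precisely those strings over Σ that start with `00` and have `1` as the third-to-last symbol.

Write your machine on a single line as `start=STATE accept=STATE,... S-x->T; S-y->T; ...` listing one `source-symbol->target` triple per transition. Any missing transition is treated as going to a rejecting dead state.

start=S0; accept=S7,S8,S9,S10; S0-0->S1; S0-1->S2; S1-0->S3; S1-1->S2; S2-0->S2; S2-1->S2; S3-0->S3; S3-1->S4; S4-0->S5; S4-1->S6; S5-0->S7; S5-1->S8; S6-0->S9; S6-1->S10; S7-0->S3; S7-1->S4; S8-0->S5; S8-1->S6; S9-0->S7; S9-1->S8; S10-0->S9; S10-1->S10

Run two small machines in parallel and take their product. The first has 4 states tracking whether the input so far still matches the prefix `00`; the second has 15 states tracking the last 3 symbols read. A product state is a pair (one from each), accepting exactly when both do. Equivalent product states are then merged.
11 states suffice.
          0    1  
>  S0     S1   S2 
   S1     S3   S2 
   S2     S2   S2 
   S3     S3   S4 
   S4     S5   S6 
   S5     S7   S8 
   S6     S9  S10 
 * S7     S3   S4 
 * S8     S5   S6 
 * S9     S7   S8 
 * S10    S9  S10 
(> = start, * = accepting)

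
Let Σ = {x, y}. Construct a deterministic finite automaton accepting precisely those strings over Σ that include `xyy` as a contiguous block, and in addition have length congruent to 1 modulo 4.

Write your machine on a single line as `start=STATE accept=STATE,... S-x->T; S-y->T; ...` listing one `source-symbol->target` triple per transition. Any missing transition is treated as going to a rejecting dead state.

Run two small machines in parallel and take their product. One (4 states) tracks whether and how much of `xyy` has been seen; the other (4 states) tracks the input length modulo 4. Each combined state is a pair, one component from each; accept when both components accept.
With 16 states:
          x    y  
>  q0     q1   q2 
   q1     q3   q4 
   q2     q3   q5 
   q3     q6   q7 
   q4     q6   q8 
   q5     q6   q9 
   q6    q10  q11 
   q7    q10  q12 
   q8    q12  q12 
   q9    q10   q0 
   q10    q1  q13 
   q11    q1  q14 
   q12   q14  q14 
   q13    q3  q15 
 * q14   q15  q15 
   q15    q8   q8 
(> = start, * = accepting)

start=q0; accept=q14; q0-x->q1; q0-y->q2; q1-x->q3; q1-y->q4; q2-x->q3; q2-y->q5; q3-x->q6; q3-y->q7; q4-x->q6; q4-y->q8; q5-x->q6; q5-y->q9; q6-x->q10; q6-y->q11; q7-x->q10; q7-y->q12; q8-x->q12; q8-y->q12; q9-x->q10; q9-y->q0; q10-x->q1; q10-y->q13; q11-x->q1; q11-y->q14; q12-x->q14; q12-y->q14; q13-x->q3; q13-y->q15; q14-x->q15; q14-y->q15; q15-x->q8; q15-y->q8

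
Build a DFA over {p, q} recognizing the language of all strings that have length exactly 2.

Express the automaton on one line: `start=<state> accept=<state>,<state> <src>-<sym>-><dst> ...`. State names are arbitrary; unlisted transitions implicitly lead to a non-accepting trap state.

Count input length up to 3: every symbol moves from A toward D, which means 'more than 2' and absorbs. Accept from {C}.
       p  q 
>  A   B  B 
   B   C  C 
 * C   D  D 
   D   D  D 
(> = start, * = accepting)

start=A accept=C A-p->B A-q->B B-p->C B-q->C C-p->D C-q->D D-p->D D-q->D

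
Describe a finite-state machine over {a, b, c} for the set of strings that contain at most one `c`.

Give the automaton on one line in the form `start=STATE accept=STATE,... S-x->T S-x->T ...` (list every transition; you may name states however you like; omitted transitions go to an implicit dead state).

Only the number of `c`s matters, and only up to 2. Make a chain s0 → s1 → s2 advanced by each `c` (with s2 absorbing); every other symbol self-loops. The accepting set is {s0, s1}.
With 3 states:
        a   b   c  
>* s0   s0  s0  s1 
 * s1   s1  s1  s2 
   s2   s2  s2  s2 
(> = start, * = accepting)

start=s0 accept=s0,s1 s0-a->s0 s0-b->s0 s0-c->s1 s1-a->s1 s1-b->s1 s1-c->s2 s2-a->s2 s2-b->s2 s2-c->s2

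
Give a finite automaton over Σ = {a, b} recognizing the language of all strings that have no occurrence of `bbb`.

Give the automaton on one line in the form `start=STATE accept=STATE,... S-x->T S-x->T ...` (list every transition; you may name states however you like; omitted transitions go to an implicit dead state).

This is the complement of 'contains `bbb`'. Use the same substring-matching states — s0 through s3 holding how much of `bbb` has just been matched — but flip the accepting set: everything except the trap s3 accepts.
4 states suffice.
        a   b  
>* s0   s0  s1 
 * s1   s0  s2 
 * s2   s0  s3 
   s3   s3  s3 
(> = start, * = accepting)

start=s0 accept=s0,s1,s2 s0-a->s0 s0-b->s1 s1-a->s0 s1-b->s2 s2-a->s0 s2-b->s3 s3-a->s3 s3-b->s3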